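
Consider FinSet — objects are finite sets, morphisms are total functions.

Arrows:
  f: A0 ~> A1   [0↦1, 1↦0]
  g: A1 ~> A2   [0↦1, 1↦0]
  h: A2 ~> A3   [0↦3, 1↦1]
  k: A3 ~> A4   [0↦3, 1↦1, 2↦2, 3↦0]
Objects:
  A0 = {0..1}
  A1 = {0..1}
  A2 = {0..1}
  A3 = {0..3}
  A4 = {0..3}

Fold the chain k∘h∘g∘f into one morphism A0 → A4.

Answer: [0↦0, 1↦1]

Derivation:
  0 f~>1 g~>0 h~>3 k~>0
  1 f~>0 g~>1 h~>1 k~>1
composite: [0↦0, 1↦1]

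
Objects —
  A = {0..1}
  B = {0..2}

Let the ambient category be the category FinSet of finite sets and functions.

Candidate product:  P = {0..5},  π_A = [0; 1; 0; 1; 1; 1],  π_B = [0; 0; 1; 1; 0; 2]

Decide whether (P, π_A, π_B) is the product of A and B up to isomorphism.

Answer: NOT A VALID PRODUCT — duplicate pair at indices 1,4

Work:
|A|·|B| = 2·3 = 6;  |P| = 6
Check the pairing map k ↦ (π_A(k), π_B(k)):
  0 : (0,0)
  1 : (1,0)
  2 : (0,1)
  3 : (1,1)
  4 : (1,0)  ✗ repeats pair of k=1
  5 : (1,2)
distinct pairs in image: 5 / 6 needed
  → (1,0) hit at k=1 and k=4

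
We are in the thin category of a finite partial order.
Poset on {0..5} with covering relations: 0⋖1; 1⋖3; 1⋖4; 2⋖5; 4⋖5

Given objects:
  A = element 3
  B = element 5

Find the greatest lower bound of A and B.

Answer: A∧B = 1

Trace:
Lower bounds of A=3 and B=5: {0,1}
  0 <= 1
  1 <= 1
glb = 1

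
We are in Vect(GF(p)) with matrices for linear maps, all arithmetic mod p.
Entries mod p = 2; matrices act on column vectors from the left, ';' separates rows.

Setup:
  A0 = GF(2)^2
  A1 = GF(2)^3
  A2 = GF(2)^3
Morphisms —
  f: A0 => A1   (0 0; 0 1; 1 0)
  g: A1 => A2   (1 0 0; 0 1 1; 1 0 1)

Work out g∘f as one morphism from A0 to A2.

  e0=[1,0] f=>[0,0,1] g=>[0,1,1]
  e1=[0,1] f=>[0,1,0] g=>[0,1,0]
⟦path⟧: (0 0; 1 1; 1 0)

Answer: (0 0; 1 1; 1 0)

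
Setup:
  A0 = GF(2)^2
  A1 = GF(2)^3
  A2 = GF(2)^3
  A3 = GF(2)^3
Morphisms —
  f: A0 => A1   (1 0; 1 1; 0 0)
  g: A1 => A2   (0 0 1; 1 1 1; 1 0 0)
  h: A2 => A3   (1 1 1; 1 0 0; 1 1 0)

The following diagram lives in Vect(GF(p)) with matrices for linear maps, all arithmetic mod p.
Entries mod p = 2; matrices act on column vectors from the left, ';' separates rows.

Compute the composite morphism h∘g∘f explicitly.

  e0=[1,0] f=>[1,1,0] g=>[0,0,1] h=>[1,0,0]
  e1=[0,1] f=>[0,1,0] g=>[0,1,0] h=>[1,0,1]
composite: (1 1; 0 0; 0 1)

Answer: (1 1; 0 0; 0 1)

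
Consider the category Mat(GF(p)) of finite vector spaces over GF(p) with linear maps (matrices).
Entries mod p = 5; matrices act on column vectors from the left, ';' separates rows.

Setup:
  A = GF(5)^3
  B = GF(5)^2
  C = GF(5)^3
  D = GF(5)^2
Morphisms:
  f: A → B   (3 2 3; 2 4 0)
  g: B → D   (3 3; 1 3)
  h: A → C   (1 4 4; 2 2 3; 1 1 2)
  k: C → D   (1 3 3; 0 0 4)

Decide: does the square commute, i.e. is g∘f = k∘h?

Along f;g (path 1):
  e0=(1,0,0) f→(3,2) g→(0,4)
  e1=(0,1,0) f→(2,4) g→(3,4)
  e2=(0,0,1) f→(3,0) g→(4,3)
  composite₁ = (0 3 4; 4 4 3)
Along h;k (path 2):
  e0=(1,0,0) h→(1,2,1) k→(0,4)
  e1=(0,1,0) h→(4,2,1) k→(3,4)
  e2=(0,0,1) h→(4,3,2) k→(4,3)
  composite₂ = (0 3 4; 4 4 3)
Equal? same morphism ✓

Answer: COMMUTES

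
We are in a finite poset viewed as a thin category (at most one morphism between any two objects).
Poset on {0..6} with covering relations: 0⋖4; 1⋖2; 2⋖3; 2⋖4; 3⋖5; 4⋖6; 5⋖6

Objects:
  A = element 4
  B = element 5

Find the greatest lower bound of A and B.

Answer: A∧B = 2

Work:
Lower bounds of A=4 and B=5: {1,2}
  1 ≤ 2
  2 ≤ 2
glb = 2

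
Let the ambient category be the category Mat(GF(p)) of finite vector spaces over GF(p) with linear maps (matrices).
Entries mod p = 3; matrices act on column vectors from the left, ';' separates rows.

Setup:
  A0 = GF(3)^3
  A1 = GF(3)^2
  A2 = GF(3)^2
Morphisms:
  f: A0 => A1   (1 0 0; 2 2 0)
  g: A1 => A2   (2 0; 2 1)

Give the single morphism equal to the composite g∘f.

Answer: (2 0 0; 1 2 0)

Trace:
  e0=(1,0,0) f=>(1,2) g=>(2,1)
  e1=(0,1,0) f=>(0,2) g=>(0,2)
  e2=(0,0,1) f=>(0,0) g=>(0,0)
composite: (2 0 0; 1 2 0)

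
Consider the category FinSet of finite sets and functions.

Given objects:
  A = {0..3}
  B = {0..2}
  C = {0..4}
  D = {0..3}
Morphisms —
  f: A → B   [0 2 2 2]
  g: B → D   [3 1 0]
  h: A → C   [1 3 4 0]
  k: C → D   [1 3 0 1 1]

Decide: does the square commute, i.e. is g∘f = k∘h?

Along f;g (path 1):
  0 f→0 g→3
  1 f→2 g→0
  2 f→2 g→0
  3 f→2 g→0
  ⟦path⟧₁ = [3 0 0 0]
Along h;k (path 2):
  0 h→1 k→3
  1 h→3 k→1
  2 h→4 k→1
  3 h→0 k→1
  ⟦path⟧₂ = [3 1 1 1]
Equal? differ; not commutative

Answer: DOES NOT COMMUTE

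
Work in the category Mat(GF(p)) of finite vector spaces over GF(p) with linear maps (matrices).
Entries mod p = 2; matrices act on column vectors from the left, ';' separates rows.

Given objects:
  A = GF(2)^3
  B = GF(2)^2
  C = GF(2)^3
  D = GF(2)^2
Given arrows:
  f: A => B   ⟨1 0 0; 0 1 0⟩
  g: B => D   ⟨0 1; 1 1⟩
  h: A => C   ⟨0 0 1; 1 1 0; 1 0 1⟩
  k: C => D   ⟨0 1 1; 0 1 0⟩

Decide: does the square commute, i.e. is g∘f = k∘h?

Path 1 = f;g:
  e0=⟨1,0,0⟩ f=>⟨1,0⟩ g=>⟨0,1⟩
  e1=⟨0,1,0⟩ f=>⟨0,1⟩ g=>⟨1,1⟩
  e2=⟨0,0,1⟩ f=>⟨0,0⟩ g=>⟨0,0⟩
  result₁ = ⟨0 1 0; 1 1 0⟩
Path 2 = h;k:
  e0=⟨1,0,0⟩ h=>⟨0,1,1⟩ k=>⟨0,1⟩
  e1=⟨0,1,0⟩ h=>⟨0,1,0⟩ k=>⟨1,1⟩
  e2=⟨0,0,1⟩ h=>⟨1,0,1⟩ k=>⟨1,0⟩
  result₂ = ⟨0 1 1; 1 1 0⟩
Equal? NO — does not commute

Answer: DOES NOT COMMUTE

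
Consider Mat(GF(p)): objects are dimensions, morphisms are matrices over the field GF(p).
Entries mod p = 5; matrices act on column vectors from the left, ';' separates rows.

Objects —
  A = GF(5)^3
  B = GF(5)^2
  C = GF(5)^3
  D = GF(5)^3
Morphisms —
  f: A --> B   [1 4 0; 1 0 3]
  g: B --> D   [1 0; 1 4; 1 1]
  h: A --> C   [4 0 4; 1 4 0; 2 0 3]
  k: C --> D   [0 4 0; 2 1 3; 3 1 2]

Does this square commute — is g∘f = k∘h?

Answer: DOES NOT COMMUTE

Work:
1) trace f;g:
  e0=(1,0,0) f-->(1,1) g-->(1,0,2)
  e1=(0,1,0) f-->(4,0) g-->(4,4,4)
  e2=(0,0,1) f-->(0,3) g-->(0,2,3)
  composite₁ = [1 4 0; 0 4 2; 2 4 3]
2) trace h;k:
  e0=(1,0,0) h-->(4,1,2) k-->(4,0,2)
  e1=(0,1,0) h-->(0,4,0) k-->(1,4,4)
  e2=(0,0,1) h-->(4,0,3) k-->(0,2,3)
  composite₂ = [4 1 0; 0 4 2; 2 4 3]
Equal? distinct morphisms ✗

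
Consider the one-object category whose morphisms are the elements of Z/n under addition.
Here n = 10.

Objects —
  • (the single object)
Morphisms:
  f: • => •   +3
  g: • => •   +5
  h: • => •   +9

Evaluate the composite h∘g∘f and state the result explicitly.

  0 +3≡3 +5≡8 +9≡7  (mod 10)
composite: +7

Answer: +7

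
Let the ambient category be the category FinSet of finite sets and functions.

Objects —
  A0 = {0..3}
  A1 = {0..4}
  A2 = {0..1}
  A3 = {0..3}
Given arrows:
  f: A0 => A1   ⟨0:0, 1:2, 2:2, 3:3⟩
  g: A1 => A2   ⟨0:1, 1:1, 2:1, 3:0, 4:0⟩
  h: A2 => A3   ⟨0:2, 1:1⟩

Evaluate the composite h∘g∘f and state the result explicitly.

Answer: ⟨0:1, 1:1, 2:1, 3:2⟩

Work:
  0 f=>0 g=>1 h=>1
  1 f=>2 g=>1 h=>1
  2 f=>2 g=>1 h=>1
  3 f=>3 g=>0 h=>2
⟦path⟧: ⟨0:1, 1:1, 2:1, 3:2⟩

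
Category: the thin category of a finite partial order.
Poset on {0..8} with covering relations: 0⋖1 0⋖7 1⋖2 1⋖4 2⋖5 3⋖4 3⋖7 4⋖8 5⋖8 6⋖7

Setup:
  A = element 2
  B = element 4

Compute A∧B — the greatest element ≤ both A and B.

Lower bounds of A=2 and B=4: {0,1}
  0 <= 1
  1 <= 1
glb = 1

Answer: A∧B = 1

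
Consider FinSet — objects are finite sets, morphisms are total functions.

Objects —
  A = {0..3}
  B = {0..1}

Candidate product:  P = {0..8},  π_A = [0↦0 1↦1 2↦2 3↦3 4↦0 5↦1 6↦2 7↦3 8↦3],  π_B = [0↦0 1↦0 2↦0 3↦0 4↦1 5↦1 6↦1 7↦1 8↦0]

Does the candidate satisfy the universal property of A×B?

Answer: NOT A VALID PRODUCT — |P|=9 ≠ |A|·|B|=8

Trace:
|A|·|B| = 4·2 = 8;  |P| = 9
  → cardinalities differ; no bijection possible.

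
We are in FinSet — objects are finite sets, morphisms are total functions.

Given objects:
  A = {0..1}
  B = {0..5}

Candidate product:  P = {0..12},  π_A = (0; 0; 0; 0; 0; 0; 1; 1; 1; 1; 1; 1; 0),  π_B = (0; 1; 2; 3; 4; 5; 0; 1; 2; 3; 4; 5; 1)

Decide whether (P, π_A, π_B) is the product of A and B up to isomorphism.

|A|·|B| = 2·6 = 12;  |P| = 13
  → cardinalities differ; no bijection possible.

Answer: NOT A VALID PRODUCT — |P|=13 ≠ |A|·|B|=12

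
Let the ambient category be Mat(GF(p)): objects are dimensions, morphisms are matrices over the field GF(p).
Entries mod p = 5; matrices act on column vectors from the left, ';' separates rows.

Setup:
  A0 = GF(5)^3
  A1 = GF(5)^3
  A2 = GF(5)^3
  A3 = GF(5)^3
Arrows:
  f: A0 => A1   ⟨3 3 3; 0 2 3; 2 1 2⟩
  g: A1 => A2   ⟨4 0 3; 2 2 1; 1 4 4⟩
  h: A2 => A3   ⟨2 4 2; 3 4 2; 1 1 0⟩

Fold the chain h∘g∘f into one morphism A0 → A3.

Answer: ⟨0 4 3; 3 4 1; 1 1 2⟩

Derivation:
  e0=[1,0,0] f=>[3,0,2] g=>[3,3,1] h=>[0,3,1]
  e1=[0,1,0] f=>[3,2,1] g=>[0,1,0] h=>[4,4,1]
  e2=[0,0,1] f=>[3,3,2] g=>[3,4,3] h=>[3,1,2]
result: ⟨0 4 3; 3 4 1; 1 1 2⟩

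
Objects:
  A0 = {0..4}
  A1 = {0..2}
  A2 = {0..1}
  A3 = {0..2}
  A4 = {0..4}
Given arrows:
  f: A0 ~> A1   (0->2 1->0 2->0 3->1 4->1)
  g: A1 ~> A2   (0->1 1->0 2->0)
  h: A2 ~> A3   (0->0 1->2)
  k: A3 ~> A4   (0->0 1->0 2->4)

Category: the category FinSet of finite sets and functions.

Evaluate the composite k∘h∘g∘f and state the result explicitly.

  0 f~>2 g~>0 h~>0 k~>0
  1 f~>0 g~>1 h~>2 k~>4
  2 f~>0 g~>1 h~>2 k~>4
  3 f~>1 g~>0 h~>0 k~>0
  4 f~>1 g~>0 h~>0 k~>0
composite: (0->0 1->4 2->4 3->0 4->0)

Answer: (0->0 1->4 2->4 3->0 4->0)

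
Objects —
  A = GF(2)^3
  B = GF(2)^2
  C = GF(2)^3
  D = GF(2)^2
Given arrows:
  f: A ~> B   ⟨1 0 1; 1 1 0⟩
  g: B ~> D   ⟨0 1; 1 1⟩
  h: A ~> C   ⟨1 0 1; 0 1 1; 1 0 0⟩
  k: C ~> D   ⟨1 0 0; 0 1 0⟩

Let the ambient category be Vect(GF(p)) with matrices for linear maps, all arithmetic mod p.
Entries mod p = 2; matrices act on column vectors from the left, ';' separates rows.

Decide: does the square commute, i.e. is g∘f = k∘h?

Answer: DOES NOT COMMUTE

Derivation:
Path 1 = f;g:
  e0=(1,0,0) f~>(1,1) g~>(1,0)
  e1=(0,1,0) f~>(0,1) g~>(1,1)
  e2=(0,0,1) f~>(1,0) g~>(0,1)
  ⟦path⟧₁ = ⟨1 1 0; 0 1 1⟩
Path 2 = h;k:
  e0=(1,0,0) h~>(1,0,1) k~>(1,0)
  e1=(0,1,0) h~>(0,1,0) k~>(0,1)
  e2=(0,0,1) h~>(1,1,0) k~>(1,1)
  ⟦path⟧₂ = ⟨1 0 1; 0 1 1⟩
Equal? distinct morphisms ✗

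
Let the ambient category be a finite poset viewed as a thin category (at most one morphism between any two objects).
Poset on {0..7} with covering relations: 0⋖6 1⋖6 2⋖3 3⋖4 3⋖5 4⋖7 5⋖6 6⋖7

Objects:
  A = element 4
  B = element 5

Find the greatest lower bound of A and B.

Answer: A∧B = 3

Trace:
{x : x⊑A ∧ x⊑B} = {2,3}  (A=4, B=5)
  2 ⊑ 3
  3 ⊑ 3
glb = 3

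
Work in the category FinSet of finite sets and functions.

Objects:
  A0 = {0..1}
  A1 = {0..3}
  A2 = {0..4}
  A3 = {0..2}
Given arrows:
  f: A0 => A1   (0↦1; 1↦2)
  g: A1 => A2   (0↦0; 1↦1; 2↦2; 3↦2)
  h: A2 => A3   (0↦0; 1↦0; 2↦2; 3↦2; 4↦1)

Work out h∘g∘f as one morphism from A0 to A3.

  0 f=>1 g=>1 h=>0
  1 f=>2 g=>2 h=>2
composite: (0↦0; 1↦2)

Answer: (0↦0; 1↦2)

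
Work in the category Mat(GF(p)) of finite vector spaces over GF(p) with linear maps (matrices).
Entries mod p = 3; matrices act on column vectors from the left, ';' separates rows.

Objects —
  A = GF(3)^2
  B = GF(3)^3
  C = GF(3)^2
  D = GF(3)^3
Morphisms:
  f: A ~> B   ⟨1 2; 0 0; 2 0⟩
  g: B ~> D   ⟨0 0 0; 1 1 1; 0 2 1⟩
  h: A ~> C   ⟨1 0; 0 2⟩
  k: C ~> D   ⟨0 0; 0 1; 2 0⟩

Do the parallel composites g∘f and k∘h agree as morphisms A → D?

Path 1 = f;g:
  e0=⟨1,0⟩ f~>⟨1,0,2⟩ g~>⟨0,0,2⟩
  e1=⟨0,1⟩ f~>⟨2,0,0⟩ g~>⟨0,2,0⟩
  composite₁ = ⟨0 0; 0 2; 2 0⟩
Path 2 = h;k:
  e0=⟨1,0⟩ h~>⟨1,0⟩ k~>⟨0,0,2⟩
  e1=⟨0,1⟩ h~>⟨0,2⟩ k~>⟨0,2,0⟩
  composite₂ = ⟨0 0; 0 2; 2 0⟩
Equal? same morphism ✓

Answer: COMMUTES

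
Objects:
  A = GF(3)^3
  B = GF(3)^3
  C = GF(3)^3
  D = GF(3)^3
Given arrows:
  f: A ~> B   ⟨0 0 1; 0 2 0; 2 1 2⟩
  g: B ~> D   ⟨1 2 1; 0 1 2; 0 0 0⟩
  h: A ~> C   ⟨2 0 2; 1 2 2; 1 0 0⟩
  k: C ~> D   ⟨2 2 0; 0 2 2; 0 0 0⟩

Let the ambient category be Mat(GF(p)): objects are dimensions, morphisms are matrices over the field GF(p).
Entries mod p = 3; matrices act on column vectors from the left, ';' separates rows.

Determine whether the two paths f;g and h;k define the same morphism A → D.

Path 1 = f;g:
  e0=⟨1,0,0⟩ f~>⟨0,0,2⟩ g~>⟨2,1,0⟩
  e1=⟨0,1,0⟩ f~>⟨0,2,1⟩ g~>⟨2,1,0⟩
  e2=⟨0,0,1⟩ f~>⟨1,0,2⟩ g~>⟨0,1,0⟩
  result₁ = ⟨2 2 0; 1 1 1; 0 0 0⟩
Path 2 = h;k:
  e0=⟨1,0,0⟩ h~>⟨2,1,1⟩ k~>⟨0,1,0⟩
  e1=⟨0,1,0⟩ h~>⟨0,2,0⟩ k~>⟨1,1,0⟩
  e2=⟨0,0,1⟩ h~>⟨2,2,0⟩ k~>⟨2,1,0⟩
  result₂ = ⟨0 1 2; 1 1 1; 0 0 0⟩
Equal? distinct morphisms ✗

Answer: DOES NOT COMMUTE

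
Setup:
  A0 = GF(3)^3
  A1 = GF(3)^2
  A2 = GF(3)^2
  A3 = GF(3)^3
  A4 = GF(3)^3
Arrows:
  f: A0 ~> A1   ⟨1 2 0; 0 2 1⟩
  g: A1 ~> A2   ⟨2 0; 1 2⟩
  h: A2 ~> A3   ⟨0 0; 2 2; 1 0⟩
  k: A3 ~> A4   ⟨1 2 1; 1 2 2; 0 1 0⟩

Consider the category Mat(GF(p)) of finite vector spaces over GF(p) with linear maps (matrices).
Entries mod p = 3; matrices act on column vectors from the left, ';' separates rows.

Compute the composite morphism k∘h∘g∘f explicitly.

Answer: ⟨2 2 2; 1 0 2; 0 2 1⟩

Derivation:
  e0=⟨1,0,0⟩ f~>⟨1,0⟩ g~>⟨2,1⟩ h~>⟨0,0,2⟩ k~>⟨2,1,0⟩
  e1=⟨0,1,0⟩ f~>⟨2,2⟩ g~>⟨1,0⟩ h~>⟨0,2,1⟩ k~>⟨2,0,2⟩
  e2=⟨0,0,1⟩ f~>⟨0,1⟩ g~>⟨0,2⟩ h~>⟨0,1,0⟩ k~>⟨2,2,1⟩
⟦path⟧: ⟨2 2 2; 1 0 2; 0 2 1⟩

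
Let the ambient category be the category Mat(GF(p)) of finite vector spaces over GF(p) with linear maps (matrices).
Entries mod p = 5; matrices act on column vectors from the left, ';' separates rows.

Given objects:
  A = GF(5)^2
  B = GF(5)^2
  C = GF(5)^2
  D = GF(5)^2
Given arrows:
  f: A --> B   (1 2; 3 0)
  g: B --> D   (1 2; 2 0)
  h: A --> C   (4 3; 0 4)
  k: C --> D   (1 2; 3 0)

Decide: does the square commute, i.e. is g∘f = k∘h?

1) trace f;g:
  e0=[1,0] f-->[1,3] g-->[2,2]
  e1=[0,1] f-->[2,0] g-->[2,4]
  composite₁ = (2 2; 2 4)
2) trace h;k:
  e0=[1,0] h-->[4,0] k-->[4,2]
  e1=[0,1] h-->[3,4] k-->[1,4]
  composite₂ = (4 1; 2 4)
Equal? distinct morphisms ✗

Answer: DOES NOT COMMUTE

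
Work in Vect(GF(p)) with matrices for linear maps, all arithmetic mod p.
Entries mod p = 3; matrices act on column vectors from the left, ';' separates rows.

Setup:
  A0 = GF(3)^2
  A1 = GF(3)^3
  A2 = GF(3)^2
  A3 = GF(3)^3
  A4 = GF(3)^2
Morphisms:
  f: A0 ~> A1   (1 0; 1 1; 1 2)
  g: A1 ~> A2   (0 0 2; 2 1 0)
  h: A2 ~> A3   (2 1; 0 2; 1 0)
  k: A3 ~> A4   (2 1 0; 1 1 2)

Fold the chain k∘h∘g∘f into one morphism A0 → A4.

  e0=[1,0] f~>[1,1,1] g~>[2,0] h~>[1,0,2] k~>[2,2]
  e1=[0,1] f~>[0,1,2] g~>[1,1] h~>[0,2,1] k~>[2,1]
composite: (2 2; 2 1)

Answer: (2 2; 2 1)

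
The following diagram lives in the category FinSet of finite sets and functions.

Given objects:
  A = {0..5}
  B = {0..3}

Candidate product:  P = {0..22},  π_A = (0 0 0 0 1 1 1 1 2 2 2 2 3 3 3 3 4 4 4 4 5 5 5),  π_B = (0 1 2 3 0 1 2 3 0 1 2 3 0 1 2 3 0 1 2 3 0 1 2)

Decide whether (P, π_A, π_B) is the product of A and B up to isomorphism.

Answer: NOT A VALID PRODUCT — |P|=23 ≠ |A|·|B|=24

Work:
|A|·|B| = 6·4 = 24;  |P| = 23
  → cardinalities differ; no bijection possible.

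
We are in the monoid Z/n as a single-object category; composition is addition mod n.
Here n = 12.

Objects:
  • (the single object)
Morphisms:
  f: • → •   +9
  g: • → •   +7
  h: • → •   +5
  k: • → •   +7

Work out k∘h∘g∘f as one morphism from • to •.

Answer: +4

Derivation:
  0 +9≡9 +7≡4 +5≡9 +7≡4  (mod 12)
⟦path⟧: +4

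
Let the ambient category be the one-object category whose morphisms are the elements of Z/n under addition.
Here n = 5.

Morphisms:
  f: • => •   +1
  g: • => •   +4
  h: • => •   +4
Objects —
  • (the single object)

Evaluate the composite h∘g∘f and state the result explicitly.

Answer: +4

Trace:
  0 +1≡1 +4≡0 +4≡4  (mod 5)
composite: +4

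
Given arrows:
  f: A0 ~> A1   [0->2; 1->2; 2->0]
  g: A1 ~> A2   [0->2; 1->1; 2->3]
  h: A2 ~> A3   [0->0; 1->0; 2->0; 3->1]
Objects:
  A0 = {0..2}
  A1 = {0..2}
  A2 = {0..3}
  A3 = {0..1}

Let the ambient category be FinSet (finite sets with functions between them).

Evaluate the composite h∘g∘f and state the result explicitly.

  0 f~>2 g~>3 h~>1
  1 f~>2 g~>3 h~>1
  2 f~>0 g~>2 h~>0
⟦path⟧: [0->1; 1->1; 2->0]

Answer: [0->1; 1->1; 2->0]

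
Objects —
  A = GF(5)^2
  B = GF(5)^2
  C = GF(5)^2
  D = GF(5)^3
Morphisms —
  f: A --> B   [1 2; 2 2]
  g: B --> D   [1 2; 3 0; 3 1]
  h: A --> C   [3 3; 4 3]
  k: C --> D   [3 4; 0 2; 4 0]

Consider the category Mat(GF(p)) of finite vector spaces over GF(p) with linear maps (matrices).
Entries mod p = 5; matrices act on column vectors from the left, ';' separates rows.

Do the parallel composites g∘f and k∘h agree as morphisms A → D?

1) trace f;g:
  e0=⟨1,0⟩ f-->⟨1,2⟩ g-->⟨0,3,0⟩
  e1=⟨0,1⟩ f-->⟨2,2⟩ g-->⟨1,1,3⟩
  composite₁ = [0 1; 3 1; 0 3]
2) trace h;k:
  e0=⟨1,0⟩ h-->⟨3,4⟩ k-->⟨0,3,2⟩
  e1=⟨0,1⟩ h-->⟨3,3⟩ k-->⟨1,1,2⟩
  composite₂ = [0 1; 3 1; 2 2]
Equal? NO — does not commute

Answer: DOES NOT COMMUTE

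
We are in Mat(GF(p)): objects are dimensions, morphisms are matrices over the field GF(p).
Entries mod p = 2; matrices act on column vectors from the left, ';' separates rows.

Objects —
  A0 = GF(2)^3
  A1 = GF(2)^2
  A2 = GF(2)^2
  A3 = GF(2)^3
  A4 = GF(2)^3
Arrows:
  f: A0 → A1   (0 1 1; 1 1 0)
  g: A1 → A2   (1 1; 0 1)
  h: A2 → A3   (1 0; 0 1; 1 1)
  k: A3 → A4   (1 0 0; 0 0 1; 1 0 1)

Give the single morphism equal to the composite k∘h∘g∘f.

Answer: (1 0 1; 0 1 1; 1 1 0)

Work:
  e0=(1,0,0) f→(0,1) g→(1,1) h→(1,1,0) k→(1,0,1)
  e1=(0,1,0) f→(1,1) g→(0,1) h→(0,1,1) k→(0,1,1)
  e2=(0,0,1) f→(1,0) g→(1,0) h→(1,0,1) k→(1,1,0)
result: (1 0 1; 0 1 1; 1 1 0)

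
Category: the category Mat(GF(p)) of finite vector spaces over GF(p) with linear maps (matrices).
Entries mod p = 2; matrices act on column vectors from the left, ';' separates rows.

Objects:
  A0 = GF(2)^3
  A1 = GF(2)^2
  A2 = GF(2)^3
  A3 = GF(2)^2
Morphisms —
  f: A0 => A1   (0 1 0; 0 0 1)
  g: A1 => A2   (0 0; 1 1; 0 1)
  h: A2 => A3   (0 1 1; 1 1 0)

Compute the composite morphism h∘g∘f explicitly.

  e0=[1,0,0] f=>[0,0] g=>[0,0,0] h=>[0,0]
  e1=[0,1,0] f=>[1,0] g=>[0,1,0] h=>[1,1]
  e2=[0,0,1] f=>[0,1] g=>[0,1,1] h=>[0,1]
⟦path⟧: (0 1 0; 0 1 1)

Answer: (0 1 0; 0 1 1)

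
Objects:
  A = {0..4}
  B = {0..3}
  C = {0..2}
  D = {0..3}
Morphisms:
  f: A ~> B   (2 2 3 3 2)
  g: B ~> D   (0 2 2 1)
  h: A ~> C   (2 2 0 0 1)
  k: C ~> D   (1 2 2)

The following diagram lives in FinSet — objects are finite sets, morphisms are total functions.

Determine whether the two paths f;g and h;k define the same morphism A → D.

Answer: COMMUTES

Trace:
Path 1 = f;g:
  0 f~>2 g~>2
  1 f~>2 g~>2
  2 f~>3 g~>1
  3 f~>3 g~>1
  4 f~>2 g~>2
  composite₁ = (2 2 1 1 2)
Path 2 = h;k:
  0 h~>2 k~>2
  1 h~>2 k~>2
  2 h~>0 k~>1
  3 h~>0 k~>1
  4 h~>1 k~>2
  composite₂ = (2 2 1 1 2)
Equal? YES — commutes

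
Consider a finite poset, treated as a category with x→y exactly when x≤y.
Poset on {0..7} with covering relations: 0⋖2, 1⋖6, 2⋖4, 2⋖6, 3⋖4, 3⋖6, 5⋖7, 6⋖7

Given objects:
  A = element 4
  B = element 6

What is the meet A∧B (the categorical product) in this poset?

Answer: NO MEET EXISTS

Derivation:
Lower bounds of A=4 and B=6: {0,2,3}
  maximal lower bounds 2 and 3 are incomparable: neither 2⊑3 nor 3⊑2
→ no greatest lower bound exists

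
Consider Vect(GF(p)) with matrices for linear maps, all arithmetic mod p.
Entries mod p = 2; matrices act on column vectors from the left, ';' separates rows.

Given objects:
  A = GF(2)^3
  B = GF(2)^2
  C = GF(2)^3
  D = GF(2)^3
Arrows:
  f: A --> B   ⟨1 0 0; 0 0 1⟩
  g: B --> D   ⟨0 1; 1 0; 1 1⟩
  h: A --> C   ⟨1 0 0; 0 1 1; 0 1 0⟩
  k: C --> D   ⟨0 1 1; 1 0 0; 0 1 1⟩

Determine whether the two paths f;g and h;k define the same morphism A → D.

1) trace f;g:
  e0=[1,0,0] f-->[1,0] g-->[0,1,1]
  e1=[0,1,0] f-->[0,0] g-->[0,0,0]
  e2=[0,0,1] f-->[0,1] g-->[1,0,1]
  composite₁ = ⟨0 0 1; 1 0 0; 1 0 1⟩
2) trace h;k:
  e0=[1,0,0] h-->[1,0,0] k-->[0,1,0]
  e1=[0,1,0] h-->[0,1,1] k-->[0,0,0]
  e2=[0,0,1] h-->[0,1,0] k-->[1,0,1]
  composite₂ = ⟨0 0 1; 1 0 0; 0 0 1⟩
Equal? NO — does not commute

Answer: DOES NOT COMMUTE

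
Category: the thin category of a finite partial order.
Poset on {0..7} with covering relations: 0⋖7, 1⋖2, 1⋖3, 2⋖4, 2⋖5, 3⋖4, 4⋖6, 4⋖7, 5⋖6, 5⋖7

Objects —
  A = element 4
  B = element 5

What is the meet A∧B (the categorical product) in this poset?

{x : x≤A ∧ x≤B} = {1,2}  (A=4, B=5)
  1 ≤ 2
  2 ≤ 2
glb = 2

Answer: A∧B = 2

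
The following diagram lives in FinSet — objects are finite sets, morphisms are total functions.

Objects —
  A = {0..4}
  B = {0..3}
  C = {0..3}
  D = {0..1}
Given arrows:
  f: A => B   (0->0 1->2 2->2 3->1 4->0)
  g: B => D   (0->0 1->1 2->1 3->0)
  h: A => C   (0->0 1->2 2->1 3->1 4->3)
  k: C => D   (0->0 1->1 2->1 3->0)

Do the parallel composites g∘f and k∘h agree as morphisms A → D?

1) trace f;g:
  0 f=>0 g=>0
  1 f=>2 g=>1
  2 f=>2 g=>1
  3 f=>1 g=>1
  4 f=>0 g=>0
  ⟦path⟧₁ = (0->0 1->1 2->1 3->1 4->0)
2) trace h;k:
  0 h=>0 k=>0
  1 h=>2 k=>1
  2 h=>1 k=>1
  3 h=>1 k=>1
  4 h=>3 k=>0
  ⟦path⟧₂ = (0->0 1->1 2->1 3->1 4->0)
Equal? YES — commutes

Answer: COMMUTES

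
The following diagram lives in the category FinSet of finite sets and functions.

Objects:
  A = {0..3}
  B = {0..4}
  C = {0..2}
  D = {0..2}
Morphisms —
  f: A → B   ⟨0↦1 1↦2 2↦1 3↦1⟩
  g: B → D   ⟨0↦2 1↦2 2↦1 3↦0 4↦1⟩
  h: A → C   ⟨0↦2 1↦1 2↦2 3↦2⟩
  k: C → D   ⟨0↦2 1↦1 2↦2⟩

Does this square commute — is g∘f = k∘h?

Along f;g (path 1):
  0 f→1 g→2
  1 f→2 g→1
  2 f→1 g→2
  3 f→1 g→2
  ⟦path⟧₁ = ⟨0↦2 1↦1 2↦2 3↦2⟩
Along h;k (path 2):
  0 h→2 k→2
  1 h→1 k→1
  2 h→2 k→2
  3 h→2 k→2
  ⟦path⟧₂ = ⟨0↦2 1↦1 2↦2 3↦2⟩
Equal? equal; square commutes

Answer: COMMUTES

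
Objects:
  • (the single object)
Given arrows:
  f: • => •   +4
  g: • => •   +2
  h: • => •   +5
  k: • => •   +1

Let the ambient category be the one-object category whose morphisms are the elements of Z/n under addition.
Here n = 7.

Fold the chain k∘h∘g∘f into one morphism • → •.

  0 +4≡4 +2≡6 +5≡4 +1≡5  (mod 7)
⟦path⟧: +5

Answer: +5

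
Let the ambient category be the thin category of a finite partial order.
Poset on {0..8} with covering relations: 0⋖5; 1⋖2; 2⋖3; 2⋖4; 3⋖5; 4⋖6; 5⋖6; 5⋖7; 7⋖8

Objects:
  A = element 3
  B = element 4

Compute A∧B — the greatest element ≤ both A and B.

Common predecessors of 3,4: {1,2}
  1 ≤ 2
  2 ≤ 2
glb = 2

Answer: A∧B = 2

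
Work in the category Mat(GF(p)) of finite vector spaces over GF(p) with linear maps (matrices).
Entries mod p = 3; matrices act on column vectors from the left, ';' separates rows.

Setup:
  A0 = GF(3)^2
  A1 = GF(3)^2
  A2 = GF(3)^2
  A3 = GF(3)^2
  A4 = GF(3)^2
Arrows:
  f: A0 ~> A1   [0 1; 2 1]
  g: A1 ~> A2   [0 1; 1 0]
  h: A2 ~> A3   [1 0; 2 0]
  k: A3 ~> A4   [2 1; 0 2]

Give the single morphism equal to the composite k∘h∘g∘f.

  e0=⟨1,0⟩ f~>⟨0,2⟩ g~>⟨2,0⟩ h~>⟨2,1⟩ k~>⟨2,2⟩
  e1=⟨0,1⟩ f~>⟨1,1⟩ g~>⟨1,1⟩ h~>⟨1,2⟩ k~>⟨1,1⟩
⟦path⟧: [2 1; 2 1]

Answer: [2 1; 2 1]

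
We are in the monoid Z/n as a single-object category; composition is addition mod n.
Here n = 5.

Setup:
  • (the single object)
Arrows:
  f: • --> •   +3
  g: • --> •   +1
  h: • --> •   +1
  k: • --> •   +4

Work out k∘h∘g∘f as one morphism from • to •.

Answer: +4

Trace:
  0 +3≡3 +1≡4 +1≡0 +4≡4  (mod 5)
⟦path⟧: +4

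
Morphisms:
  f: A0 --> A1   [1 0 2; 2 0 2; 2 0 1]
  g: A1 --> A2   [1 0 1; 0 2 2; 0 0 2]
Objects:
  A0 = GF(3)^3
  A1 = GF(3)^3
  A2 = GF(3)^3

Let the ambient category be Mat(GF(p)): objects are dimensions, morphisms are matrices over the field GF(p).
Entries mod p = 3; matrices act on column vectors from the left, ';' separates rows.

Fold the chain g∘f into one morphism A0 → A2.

Answer: [0 0 0; 2 0 0; 1 0 2]

Derivation:
  e0=[1,0,0] f-->[1,2,2] g-->[0,2,1]
  e1=[0,1,0] f-->[0,0,0] g-->[0,0,0]
  e2=[0,0,1] f-->[2,2,1] g-->[0,0,2]
result: [0 0 0; 2 0 0; 1 0 2]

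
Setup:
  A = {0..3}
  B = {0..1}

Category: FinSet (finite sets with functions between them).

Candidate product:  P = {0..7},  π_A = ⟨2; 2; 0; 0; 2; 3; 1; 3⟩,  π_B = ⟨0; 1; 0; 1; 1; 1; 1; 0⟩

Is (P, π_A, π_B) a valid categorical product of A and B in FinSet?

Answer: NOT A VALID PRODUCT — duplicate pair at indices 4,1

Work:
|A|·|B| = 4·2 = 8;  |P| = 8
Check the pairing map k ↦ (π_A(k), π_B(k)):
  0 -> (2,0)
  1 -> (2,1)
  2 -> (0,0)
  3 -> (0,1)
  4 -> (2,1)  ✗ repeats pair of k=1
  5 -> (3,1)
  6 -> (1,1)
  7 -> (3,0)
distinct pairs in image: 7 / 8 needed
  → (2,1) hit at k=1 and k=4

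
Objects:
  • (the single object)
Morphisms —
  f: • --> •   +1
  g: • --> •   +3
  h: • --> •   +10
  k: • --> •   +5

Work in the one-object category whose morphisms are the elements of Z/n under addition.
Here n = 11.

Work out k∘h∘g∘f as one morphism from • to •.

Answer: +8

Derivation:
  0 +1≡1 +3≡4 +10≡3 +5≡8  (mod 11)
result: +8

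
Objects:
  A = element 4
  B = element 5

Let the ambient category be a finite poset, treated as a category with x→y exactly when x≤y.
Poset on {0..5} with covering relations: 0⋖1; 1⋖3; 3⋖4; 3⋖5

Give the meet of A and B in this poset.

{x : x⊑A ∧ x⊑B} = {0,1,3}  (A=4, B=5)
  0 ⊑ 3
  1 ⊑ 3
  3 ⊑ 3
glb = 3

Answer: A∧B = 3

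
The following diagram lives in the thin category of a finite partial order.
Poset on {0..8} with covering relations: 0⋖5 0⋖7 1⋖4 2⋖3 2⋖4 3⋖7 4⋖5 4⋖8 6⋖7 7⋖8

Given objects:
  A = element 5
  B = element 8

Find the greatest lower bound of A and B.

Common predecessors of 5,8: {0,1,2,4}
  maximal lower bounds 0 and 4 are incomparable: neither 0≤4 nor 4≤0
→ no greatest lower bound exists

Answer: NO MEET EXISTS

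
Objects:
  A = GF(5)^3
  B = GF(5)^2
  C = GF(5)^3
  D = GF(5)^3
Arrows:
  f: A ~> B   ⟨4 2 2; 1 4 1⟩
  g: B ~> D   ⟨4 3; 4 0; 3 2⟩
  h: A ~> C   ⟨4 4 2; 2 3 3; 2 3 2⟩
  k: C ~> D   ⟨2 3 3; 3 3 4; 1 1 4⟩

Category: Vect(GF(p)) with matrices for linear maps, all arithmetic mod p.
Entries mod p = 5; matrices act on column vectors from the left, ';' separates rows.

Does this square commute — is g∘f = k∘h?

Answer: DOES NOT COMMUTE

Trace:
1) trace f;g:
  e0=[1,0,0] f~>[4,1] g~>[4,1,4]
  e1=[0,1,0] f~>[2,4] g~>[0,3,4]
  e2=[0,0,1] f~>[2,1] g~>[1,3,3]
  result₁ = ⟨4 0 1; 1 3 3; 4 4 3⟩
2) trace h;k:
  e0=[1,0,0] h~>[4,2,2] k~>[0,1,4]
  e1=[0,1,0] h~>[4,3,3] k~>[1,3,4]
  e2=[0,0,1] h~>[2,3,2] k~>[4,3,3]
  result₂ = ⟨0 1 4; 1 3 3; 4 4 3⟩
Equal? distinct morphisms ✗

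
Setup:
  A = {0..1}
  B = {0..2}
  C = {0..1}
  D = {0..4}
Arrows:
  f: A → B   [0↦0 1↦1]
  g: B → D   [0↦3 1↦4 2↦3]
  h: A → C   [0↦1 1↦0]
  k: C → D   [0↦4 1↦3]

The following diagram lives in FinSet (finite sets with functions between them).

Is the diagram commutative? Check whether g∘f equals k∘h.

Along f;g (path 1):
  0 f→0 g→3
  1 f→1 g→4
  result₁ = [0↦3 1↦4]
Along h;k (path 2):
  0 h→1 k→3
  1 h→0 k→4
  result₂ = [0↦3 1↦4]
Equal? equal; square commutes

Answer: COMMUTES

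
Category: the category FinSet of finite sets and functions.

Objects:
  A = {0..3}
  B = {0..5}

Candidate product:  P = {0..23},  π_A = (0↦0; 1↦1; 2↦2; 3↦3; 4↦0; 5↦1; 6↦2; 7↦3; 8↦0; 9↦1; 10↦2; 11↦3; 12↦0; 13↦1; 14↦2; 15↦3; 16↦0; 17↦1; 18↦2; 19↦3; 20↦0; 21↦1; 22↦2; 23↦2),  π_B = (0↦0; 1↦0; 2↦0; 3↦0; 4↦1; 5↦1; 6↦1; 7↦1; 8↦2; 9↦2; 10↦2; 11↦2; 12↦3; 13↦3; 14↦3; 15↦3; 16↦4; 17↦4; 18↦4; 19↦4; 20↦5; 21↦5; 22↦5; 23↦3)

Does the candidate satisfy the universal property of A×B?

|A|·|B| = 4·6 = 24;  |P| = 24
Check the pairing map k ↦ (π_A(k), π_B(k)):
  0 ↦ (0,0)
  1 ↦ (1,0)
  2 ↦ (2,0)
  3 ↦ (3,0)
  4 ↦ (0,1)
  5 ↦ (1,1)
  6 ↦ (2,1)
  7 ↦ (3,1)
  8 ↦ (0,2)
  9 ↦ (1,2)
  10 ↦ (2,2)
  11 ↦ (3,2)
  12 ↦ (0,3)
  13 ↦ (1,3)
  14 ↦ (2,3)
  15 ↦ (3,3)
  16 ↦ (0,4)
  17 ↦ (1,4)
  18 ↦ (2,4)
  19 ↦ (3,4)
  20 ↦ (0,5)
  21 ↦ (1,5)
  22 ↦ (2,5)
  23 ↦ (2,3)  ✗ repeats pair of k=14
distinct pairs in image: 23 / 24 needed
  → (2,3) hit at k=14 and k=23

Answer: NOT A VALID PRODUCT — duplicate pair at indices 14,23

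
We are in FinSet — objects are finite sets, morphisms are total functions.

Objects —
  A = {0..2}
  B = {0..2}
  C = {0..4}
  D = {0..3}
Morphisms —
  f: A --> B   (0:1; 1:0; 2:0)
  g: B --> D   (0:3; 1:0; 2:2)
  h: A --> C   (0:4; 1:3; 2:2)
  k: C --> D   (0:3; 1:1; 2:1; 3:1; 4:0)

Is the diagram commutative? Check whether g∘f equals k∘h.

Answer: DOES NOT COMMUTE

Work:
1) trace f;g:
  0 f-->1 g-->0
  1 f-->0 g-->3
  2 f-->0 g-->3
  composite₁ = (0:0; 1:3; 2:3)
2) trace h;k:
  0 h-->4 k-->0
  1 h-->3 k-->1
  2 h-->2 k-->1
  composite₂ = (0:0; 1:1; 2:1)
Equal? differ; not commutative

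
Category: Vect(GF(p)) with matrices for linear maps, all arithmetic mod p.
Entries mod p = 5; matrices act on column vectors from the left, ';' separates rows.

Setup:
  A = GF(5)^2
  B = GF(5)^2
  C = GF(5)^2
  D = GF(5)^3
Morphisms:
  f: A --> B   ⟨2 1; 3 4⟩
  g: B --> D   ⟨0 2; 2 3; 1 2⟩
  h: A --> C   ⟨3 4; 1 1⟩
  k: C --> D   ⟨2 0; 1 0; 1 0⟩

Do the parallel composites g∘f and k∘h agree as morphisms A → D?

Path 1 = f;g:
  e0=⟨1,0⟩ f-->⟨2,3⟩ g-->⟨1,3,3⟩
  e1=⟨0,1⟩ f-->⟨1,4⟩ g-->⟨3,4,4⟩
  result₁ = ⟨1 3; 3 4; 3 4⟩
Path 2 = h;k:
  e0=⟨1,0⟩ h-->⟨3,1⟩ k-->⟨1,3,3⟩
  e1=⟨0,1⟩ h-->⟨4,1⟩ k-->⟨3,4,4⟩
  result₂ = ⟨1 3; 3 4; 3 4⟩
Equal? YES — commutes

Answer: COMMUTES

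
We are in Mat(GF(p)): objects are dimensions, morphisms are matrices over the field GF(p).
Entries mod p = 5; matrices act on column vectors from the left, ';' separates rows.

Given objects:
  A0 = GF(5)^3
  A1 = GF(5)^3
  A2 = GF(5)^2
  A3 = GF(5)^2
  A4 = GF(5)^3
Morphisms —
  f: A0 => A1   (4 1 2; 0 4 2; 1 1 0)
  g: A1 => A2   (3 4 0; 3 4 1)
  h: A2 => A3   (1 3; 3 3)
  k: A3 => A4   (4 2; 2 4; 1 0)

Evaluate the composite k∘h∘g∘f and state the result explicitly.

Answer: (4 0 2; 2 1 3; 1 4 1)

Work:
  e0=⟨1,0,0⟩ f=>⟨4,0,1⟩ g=>⟨2,3⟩ h=>⟨1,0⟩ k=>⟨4,2,1⟩
  e1=⟨0,1,0⟩ f=>⟨1,4,1⟩ g=>⟨4,0⟩ h=>⟨4,2⟩ k=>⟨0,1,4⟩
  e2=⟨0,0,1⟩ f=>⟨2,2,0⟩ g=>⟨4,4⟩ h=>⟨1,4⟩ k=>⟨2,3,1⟩
composite: (4 0 2; 2 1 3; 1 4 1)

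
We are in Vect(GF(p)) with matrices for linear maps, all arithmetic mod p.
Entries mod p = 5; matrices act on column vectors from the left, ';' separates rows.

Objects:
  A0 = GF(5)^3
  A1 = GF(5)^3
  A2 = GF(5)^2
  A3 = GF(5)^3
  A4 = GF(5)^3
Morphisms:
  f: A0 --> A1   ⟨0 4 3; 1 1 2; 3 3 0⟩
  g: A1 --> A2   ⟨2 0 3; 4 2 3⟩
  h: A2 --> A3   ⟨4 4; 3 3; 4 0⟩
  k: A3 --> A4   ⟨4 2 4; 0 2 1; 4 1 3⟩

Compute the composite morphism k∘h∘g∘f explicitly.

  e0=[1,0,0] f-->[0,1,3] g-->[4,1] h-->[0,0,1] k-->[4,1,3]
  e1=[0,1,0] f-->[4,1,3] g-->[2,2] h-->[1,2,3] k-->[0,2,0]
  e2=[0,0,1] f-->[3,2,0] g-->[1,1] h-->[3,1,4] k-->[0,1,0]
composite: ⟨4 0 0; 1 2 1; 3 0 0⟩

Answer: ⟨4 0 0; 1 2 1; 3 0 0⟩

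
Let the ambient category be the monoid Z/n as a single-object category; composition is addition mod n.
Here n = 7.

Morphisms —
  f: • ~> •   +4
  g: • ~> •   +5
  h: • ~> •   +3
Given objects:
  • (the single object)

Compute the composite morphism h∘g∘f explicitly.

  0 +4≡4 +5≡2 +3≡5  (mod 7)
⟦path⟧: +5

Answer: +5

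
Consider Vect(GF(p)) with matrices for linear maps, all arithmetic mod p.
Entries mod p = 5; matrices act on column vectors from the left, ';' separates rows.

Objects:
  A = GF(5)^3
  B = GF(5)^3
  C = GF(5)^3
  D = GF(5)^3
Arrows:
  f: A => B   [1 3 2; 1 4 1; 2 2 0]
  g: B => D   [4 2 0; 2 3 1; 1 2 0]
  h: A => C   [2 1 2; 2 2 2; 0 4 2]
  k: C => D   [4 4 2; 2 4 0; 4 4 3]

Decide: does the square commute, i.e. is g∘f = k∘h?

1) trace f;g:
  e0=(1,0,0) f=>(1,1,2) g=>(1,2,3)
  e1=(0,1,0) f=>(3,4,2) g=>(0,0,1)
  e2=(0,0,1) f=>(2,1,0) g=>(0,2,4)
  result₁ = [1 0 0; 2 0 2; 3 1 4]
2) trace h;k:
  e0=(1,0,0) h=>(2,2,0) k=>(1,2,1)
  e1=(0,1,0) h=>(1,2,4) k=>(0,0,4)
  e2=(0,0,1) h=>(2,2,2) k=>(0,2,2)
  result₂ = [1 0 0; 2 0 2; 1 4 2]
Equal? NO — does not commute

Answer: DOES NOT COMMUTE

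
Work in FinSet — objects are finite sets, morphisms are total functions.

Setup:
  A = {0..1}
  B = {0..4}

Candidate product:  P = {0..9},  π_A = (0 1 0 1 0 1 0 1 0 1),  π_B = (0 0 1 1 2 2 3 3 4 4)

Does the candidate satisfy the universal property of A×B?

|A|·|B| = 2·5 = 10;  |P| = 10
Check the pairing map k ↦ (π_A(k), π_B(k)):
  0 : (0,0)
  1 : (1,0)
  2 : (0,1)
  3 : (1,1)
  4 : (0,2)
  5 : (1,2)
  6 : (0,3)
  7 : (1,3)
  8 : (0,4)
  9 : (1,4)
distinct pairs in image: 10 / 10 needed
  → bijection onto A×B; projections well-typed.

Answer: VALID PRODUCT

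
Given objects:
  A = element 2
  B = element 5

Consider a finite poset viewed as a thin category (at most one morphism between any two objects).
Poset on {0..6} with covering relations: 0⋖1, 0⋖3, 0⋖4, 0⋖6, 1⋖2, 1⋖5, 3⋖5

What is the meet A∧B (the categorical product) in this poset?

Answer: A∧B = 1

Derivation:
Common predecessors of 2,5: {0,1}
  0 <= 1
  1 <= 1
glb = 1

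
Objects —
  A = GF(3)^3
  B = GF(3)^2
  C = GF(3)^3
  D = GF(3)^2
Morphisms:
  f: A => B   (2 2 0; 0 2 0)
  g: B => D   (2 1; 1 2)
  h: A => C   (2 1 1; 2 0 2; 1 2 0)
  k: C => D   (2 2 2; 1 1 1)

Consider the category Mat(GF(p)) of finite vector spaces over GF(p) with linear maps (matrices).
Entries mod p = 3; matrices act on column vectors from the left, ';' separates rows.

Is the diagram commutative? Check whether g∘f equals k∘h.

Answer: COMMUTES

Trace:
Path 1 = f;g:
  e0=[1,0,0] f=>[2,0] g=>[1,2]
  e1=[0,1,0] f=>[2,2] g=>[0,0]
  e2=[0,0,1] f=>[0,0] g=>[0,0]
  composite₁ = (1 0 0; 2 0 0)
Path 2 = h;k:
  e0=[1,0,0] h=>[2,2,1] k=>[1,2]
  e1=[0,1,0] h=>[1,0,2] k=>[0,0]
  e2=[0,0,1] h=>[1,2,0] k=>[0,0]
  composite₂ = (1 0 0; 2 0 0)
Equal? YES — commutes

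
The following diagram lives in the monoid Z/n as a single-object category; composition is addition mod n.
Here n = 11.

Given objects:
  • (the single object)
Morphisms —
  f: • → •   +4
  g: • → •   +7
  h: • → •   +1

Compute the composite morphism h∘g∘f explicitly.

  0 +4≡4 +7≡0 +1≡1  (mod 11)
composite: +1

Answer: +1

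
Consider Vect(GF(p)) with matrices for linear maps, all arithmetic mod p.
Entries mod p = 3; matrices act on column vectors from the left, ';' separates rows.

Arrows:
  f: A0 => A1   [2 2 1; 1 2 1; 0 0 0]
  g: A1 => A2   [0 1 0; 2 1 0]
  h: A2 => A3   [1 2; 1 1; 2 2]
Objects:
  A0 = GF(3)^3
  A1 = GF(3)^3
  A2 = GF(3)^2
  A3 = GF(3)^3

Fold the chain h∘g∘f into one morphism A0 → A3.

Answer: [2 2 1; 0 2 1; 0 1 2]

Trace:
  e0=[1,0,0] f=>[2,1,0] g=>[1,2] h=>[2,0,0]
  e1=[0,1,0] f=>[2,2,0] g=>[2,0] h=>[2,2,1]
  e2=[0,0,1] f=>[1,1,0] g=>[1,0] h=>[1,1,2]
⟦path⟧: [2 2 1; 0 2 1; 0 1 2]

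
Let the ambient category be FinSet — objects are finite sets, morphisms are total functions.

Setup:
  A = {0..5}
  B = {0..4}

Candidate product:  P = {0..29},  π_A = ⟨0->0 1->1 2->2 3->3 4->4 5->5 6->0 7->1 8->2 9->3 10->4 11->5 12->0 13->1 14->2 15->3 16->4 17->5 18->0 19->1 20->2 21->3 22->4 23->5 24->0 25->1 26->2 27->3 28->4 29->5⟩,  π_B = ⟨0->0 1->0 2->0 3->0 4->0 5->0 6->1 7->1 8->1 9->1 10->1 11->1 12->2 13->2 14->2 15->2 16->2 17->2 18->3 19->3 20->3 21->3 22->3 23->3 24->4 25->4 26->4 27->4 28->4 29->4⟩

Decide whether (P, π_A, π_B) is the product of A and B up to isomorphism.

Answer: VALID PRODUCT

Trace:
|A|·|B| = 6·5 = 30;  |P| = 30
Check the pairing map k ↦ (π_A(k), π_B(k)):
  0 -> (0,0)
  1 -> (1,0)
  2 -> (2,0)
  3 -> (3,0)
  4 -> (4,0)
  5 -> (5,0)
  6 -> (0,1)
  7 -> (1,1)
  8 -> (2,1)
  9 -> (3,1)
  10 -> (4,1)
  11 -> (5,1)
  12 -> (0,2)
  13 -> (1,2)
  14 -> (2,2)
  15 -> (3,2)
  16 -> (4,2)
  17 -> (5,2)
  18 -> (0,3)
  19 -> (1,3)
  20 -> (2,3)
  21 -> (3,3)
  22 -> (4,3)
  23 -> (5,3)
  24 -> (0,4)
  25 -> (1,4)
  26 -> (2,4)
  27 -> (3,4)
  28 -> (4,4)
  29 -> (5,4)
distinct pairs in image: 30 / 30 needed
  → bijection onto A×B; projections well-typed.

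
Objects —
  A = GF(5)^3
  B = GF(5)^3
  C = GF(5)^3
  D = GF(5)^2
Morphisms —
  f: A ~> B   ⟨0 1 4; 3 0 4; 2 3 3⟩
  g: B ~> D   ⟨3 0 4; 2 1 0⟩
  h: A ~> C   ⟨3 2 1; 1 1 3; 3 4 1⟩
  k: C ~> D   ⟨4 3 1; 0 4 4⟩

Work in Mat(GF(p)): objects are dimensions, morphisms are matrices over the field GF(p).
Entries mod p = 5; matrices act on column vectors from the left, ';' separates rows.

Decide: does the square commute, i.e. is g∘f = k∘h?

Path 1 = f;g:
  e0=(1,0,0) f~>(0,3,2) g~>(3,3)
  e1=(0,1,0) f~>(1,0,3) g~>(0,2)
  e2=(0,0,1) f~>(4,4,3) g~>(4,2)
  result₁ = ⟨3 0 4; 3 2 2⟩
Path 2 = h;k:
  e0=(1,0,0) h~>(3,1,3) k~>(3,1)
  e1=(0,1,0) h~>(2,1,4) k~>(0,0)
  e2=(0,0,1) h~>(1,3,1) k~>(4,1)
  result₂ = ⟨3 0 4; 1 0 1⟩
Equal? NO — does not commute

Answer: DOES NOT COMMUTE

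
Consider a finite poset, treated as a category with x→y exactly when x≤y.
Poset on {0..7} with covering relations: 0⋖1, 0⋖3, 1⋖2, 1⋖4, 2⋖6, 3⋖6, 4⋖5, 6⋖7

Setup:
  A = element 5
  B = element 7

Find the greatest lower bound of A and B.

Answer: A∧B = 1

Work:
Lower bounds of A=5 and B=7: {0,1}
  0 ⊑ 1
  1 ⊑ 1
glb = 1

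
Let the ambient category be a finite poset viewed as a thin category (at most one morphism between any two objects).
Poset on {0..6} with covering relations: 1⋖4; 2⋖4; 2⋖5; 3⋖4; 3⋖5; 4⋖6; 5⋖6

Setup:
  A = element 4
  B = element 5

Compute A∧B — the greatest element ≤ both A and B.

Answer: NO MEET EXISTS

Derivation:
{x : x⊑A ∧ x⊑B} = {2,3}  (A=4, B=5)
  maximal lower bounds 2 and 3 are incomparable: neither 2⊑3 nor 3⊑2
→ no greatest lower bound exists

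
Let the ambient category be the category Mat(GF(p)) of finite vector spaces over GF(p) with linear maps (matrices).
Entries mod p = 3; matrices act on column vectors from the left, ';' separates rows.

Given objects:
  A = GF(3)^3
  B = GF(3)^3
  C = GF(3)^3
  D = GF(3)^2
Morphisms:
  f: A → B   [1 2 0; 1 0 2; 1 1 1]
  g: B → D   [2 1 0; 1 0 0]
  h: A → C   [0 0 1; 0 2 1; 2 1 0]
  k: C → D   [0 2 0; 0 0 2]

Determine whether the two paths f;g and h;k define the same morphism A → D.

1) trace f;g:
  e0=⟨1,0,0⟩ f→⟨1,1,1⟩ g→⟨0,1⟩
  e1=⟨0,1,0⟩ f→⟨2,0,1⟩ g→⟨1,2⟩
  e2=⟨0,0,1⟩ f→⟨0,2,1⟩ g→⟨2,0⟩
  result₁ = [0 1 2; 1 2 0]
2) trace h;k:
  e0=⟨1,0,0⟩ h→⟨0,0,2⟩ k→⟨0,1⟩
  e1=⟨0,1,0⟩ h→⟨0,2,1⟩ k→⟨1,2⟩
  e2=⟨0,0,1⟩ h→⟨1,1,0⟩ k→⟨2,0⟩
  result₂ = [0 1 2; 1 2 0]
Equal? YES — commutes

Answer: COMMUTES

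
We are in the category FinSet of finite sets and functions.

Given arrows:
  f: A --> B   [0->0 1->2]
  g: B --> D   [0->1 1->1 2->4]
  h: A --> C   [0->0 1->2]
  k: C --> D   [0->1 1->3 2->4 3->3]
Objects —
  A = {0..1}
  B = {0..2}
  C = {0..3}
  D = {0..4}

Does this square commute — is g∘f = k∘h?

Answer: COMMUTES

Derivation:
1) trace f;g:
  0 f-->0 g-->1
  1 f-->2 g-->4
  ⟦path⟧₁ = [0->1 1->4]
2) trace h;k:
  0 h-->0 k-->1
  1 h-->2 k-->4
  ⟦path⟧₂ = [0->1 1->4]
Equal? YES — commutes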